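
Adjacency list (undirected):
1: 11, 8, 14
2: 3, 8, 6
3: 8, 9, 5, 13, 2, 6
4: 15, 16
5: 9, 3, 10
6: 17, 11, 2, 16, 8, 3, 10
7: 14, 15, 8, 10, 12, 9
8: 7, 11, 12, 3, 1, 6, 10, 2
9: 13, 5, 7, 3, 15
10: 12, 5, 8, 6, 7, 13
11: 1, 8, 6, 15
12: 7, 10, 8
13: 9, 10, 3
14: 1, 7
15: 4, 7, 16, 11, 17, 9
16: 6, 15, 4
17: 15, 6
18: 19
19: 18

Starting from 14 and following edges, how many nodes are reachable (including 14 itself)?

17

BFS from 14 visits: 14, 1, 7, 11, 8, 15, 10, 12, 9, 6, 3, 2, 4, 16, 17, 5, 13
Reachable nodes: 17 of 19 total.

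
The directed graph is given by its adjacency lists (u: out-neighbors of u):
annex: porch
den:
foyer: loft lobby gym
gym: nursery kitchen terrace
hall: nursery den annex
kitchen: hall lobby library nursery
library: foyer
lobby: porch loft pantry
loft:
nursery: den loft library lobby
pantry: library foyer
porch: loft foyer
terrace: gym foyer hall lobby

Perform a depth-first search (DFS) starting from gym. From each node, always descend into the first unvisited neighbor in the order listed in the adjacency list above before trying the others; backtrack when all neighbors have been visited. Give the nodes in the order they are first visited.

gym nursery den loft library foyer lobby porch pantry kitchen hall annex terrace

Visit gym
gym → nursery
nursery → den
nursery → loft
nursery → library
library → foyer
foyer → lobby
lobby → porch
lobby → pantry
gym → kitchen
kitchen → hall
hall → annex
gym → terrace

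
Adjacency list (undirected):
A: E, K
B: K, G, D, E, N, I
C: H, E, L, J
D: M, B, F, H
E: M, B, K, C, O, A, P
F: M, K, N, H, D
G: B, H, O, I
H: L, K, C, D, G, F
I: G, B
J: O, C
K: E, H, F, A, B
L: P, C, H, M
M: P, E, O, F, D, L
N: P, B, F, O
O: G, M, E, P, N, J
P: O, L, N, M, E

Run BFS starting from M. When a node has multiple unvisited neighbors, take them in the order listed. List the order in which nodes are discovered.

Visit M; enqueue P, E, O, F, D, L → queue [P, E, O, F, D, L]
Visit P; enqueue N → queue [E, O, F, D, L, N]
Visit E; enqueue B, K, C, A → queue [O, F, D, L, N, B, K, C, A]
Visit O; enqueue G, J → queue [F, D, L, N, B, K, C, A, G, J]
Visit F; enqueue H → queue [D, L, N, B, K, C, A, G, J, H]
Visit D → queue [L, N, B, K, C, A, G, J, H]
Visit L → queue [N, B, K, C, A, G, J, H]
Visit N → queue [B, K, C, A, G, J, H]
Visit B; enqueue I → queue [K, C, A, G, J, H, I]
Visit K → queue [C, A, G, J, H, I]
Visit C → queue [A, G, J, H, I]
Visit A → queue [G, J, H, I]
Visit G → queue [J, H, I]
Visit J → queue [H, I]
Visit H → queue [I]
Visit I → queue []

M -> P -> E -> O -> F -> D -> L -> N -> B -> K -> C -> A -> G -> J -> H -> I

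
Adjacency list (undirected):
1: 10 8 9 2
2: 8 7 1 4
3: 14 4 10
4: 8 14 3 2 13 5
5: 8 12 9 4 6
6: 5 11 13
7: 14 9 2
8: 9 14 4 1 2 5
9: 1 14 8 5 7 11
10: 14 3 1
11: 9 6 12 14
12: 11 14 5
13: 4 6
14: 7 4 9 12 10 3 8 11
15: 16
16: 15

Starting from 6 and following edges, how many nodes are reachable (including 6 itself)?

BFS from 6 visits: 6, 5, 11, 13, 8, 12, 9, 4, 14, 1, 2, 7, 3, 10
Reachable nodes: 14 of 16 total.

14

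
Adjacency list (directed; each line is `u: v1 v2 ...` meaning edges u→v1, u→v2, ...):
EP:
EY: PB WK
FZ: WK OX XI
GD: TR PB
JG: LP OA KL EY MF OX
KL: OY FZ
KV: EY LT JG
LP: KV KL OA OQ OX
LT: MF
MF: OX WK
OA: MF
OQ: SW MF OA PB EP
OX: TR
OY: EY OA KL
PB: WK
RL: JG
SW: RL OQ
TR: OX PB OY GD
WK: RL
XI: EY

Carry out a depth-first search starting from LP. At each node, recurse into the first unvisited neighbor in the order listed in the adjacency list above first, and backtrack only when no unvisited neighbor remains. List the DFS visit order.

LP -> KV -> EY -> PB -> WK -> RL -> JG -> OA -> MF -> OX -> TR -> OY -> KL -> FZ -> XI -> GD -> LT -> OQ -> SW -> EP

Visit LP
LP → KV
KV → EY
EY → PB
PB → WK
WK → RL
RL → JG
JG → OA
OA → MF
MF → OX
OX → TR
TR → OY
OY → KL
KL → FZ
FZ → XI
TR → GD
KV → LT
LP → OQ
OQ → SW
OQ → EP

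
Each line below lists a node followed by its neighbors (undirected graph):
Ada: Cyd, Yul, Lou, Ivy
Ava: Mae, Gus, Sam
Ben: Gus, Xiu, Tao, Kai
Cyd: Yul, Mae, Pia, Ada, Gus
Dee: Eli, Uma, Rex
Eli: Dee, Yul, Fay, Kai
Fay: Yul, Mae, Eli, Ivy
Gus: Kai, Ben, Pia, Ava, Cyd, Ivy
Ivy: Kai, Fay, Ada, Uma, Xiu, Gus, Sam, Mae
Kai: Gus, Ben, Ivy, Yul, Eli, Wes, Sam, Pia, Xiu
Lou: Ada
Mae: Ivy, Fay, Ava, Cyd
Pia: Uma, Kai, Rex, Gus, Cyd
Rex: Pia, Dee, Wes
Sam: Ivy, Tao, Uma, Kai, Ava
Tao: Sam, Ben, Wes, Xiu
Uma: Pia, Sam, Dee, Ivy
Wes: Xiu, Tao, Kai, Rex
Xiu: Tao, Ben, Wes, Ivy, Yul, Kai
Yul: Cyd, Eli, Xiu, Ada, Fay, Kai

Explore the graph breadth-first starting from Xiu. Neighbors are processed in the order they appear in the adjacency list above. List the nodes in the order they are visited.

Xiu -> Tao -> Ben -> Wes -> Ivy -> Yul -> Kai -> Sam -> Gus -> Rex -> Fay -> Ada -> Uma -> Mae -> Cyd -> Eli -> Pia -> Ava -> Dee -> Lou

Visit Xiu; enqueue Tao, Ben, Wes, Ivy, Yul, Kai → queue [Tao, Ben, Wes, Ivy, Yul, Kai]
Visit Tao; enqueue Sam → queue [Ben, Wes, Ivy, Yul, Kai, Sam]
Visit Ben; enqueue Gus → queue [Wes, Ivy, Yul, Kai, Sam, Gus]
Visit Wes; enqueue Rex → queue [Ivy, Yul, Kai, Sam, Gus, Rex]
Visit Ivy; enqueue Fay, Ada, Uma, Mae → queue [Yul, Kai, Sam, Gus, Rex, Fay, Ada, Uma, Mae]
Visit Yul; enqueue Cyd, Eli → queue [Kai, Sam, Gus, Rex, Fay, Ada, Uma, Mae, Cyd, Eli]
Visit Kai; enqueue Pia → queue [Sam, Gus, Rex, Fay, Ada, Uma, Mae, Cyd, Eli, Pia]
Visit Sam; enqueue Ava → queue [Gus, Rex, Fay, Ada, Uma, Mae, Cyd, Eli, Pia, Ava]
Visit Gus → queue [Rex, Fay, Ada, Uma, Mae, Cyd, Eli, Pia, Ava]
Visit Rex; enqueue Dee → queue [Fay, Ada, Uma, Mae, Cyd, Eli, Pia, Ava, Dee]
Visit Fay → queue [Ada, Uma, Mae, Cyd, Eli, Pia, Ava, Dee]
Visit Ada; enqueue Lou → queue [Uma, Mae, Cyd, Eli, Pia, Ava, Dee, Lou]
Visit Uma → queue [Mae, Cyd, Eli, Pia, Ava, Dee, Lou]
Visit Mae → queue [Cyd, Eli, Pia, Ava, Dee, Lou]
Visit Cyd → queue [Eli, Pia, Ava, Dee, Lou]
Visit Eli → queue [Pia, Ava, Dee, Lou]
Visit Pia → queue [Ava, Dee, Lou]
Visit Ava → queue [Dee, Lou]
Visit Dee → queue [Lou]
Visit Lou → queue []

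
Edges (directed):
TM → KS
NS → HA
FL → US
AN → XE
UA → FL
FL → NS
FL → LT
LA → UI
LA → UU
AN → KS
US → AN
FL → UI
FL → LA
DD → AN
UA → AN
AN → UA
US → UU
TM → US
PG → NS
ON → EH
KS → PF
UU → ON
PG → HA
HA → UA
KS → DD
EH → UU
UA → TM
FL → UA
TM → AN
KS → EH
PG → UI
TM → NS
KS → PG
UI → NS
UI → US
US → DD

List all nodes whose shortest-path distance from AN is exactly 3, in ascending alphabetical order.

HA, LA, LT, NS, UI, US, UU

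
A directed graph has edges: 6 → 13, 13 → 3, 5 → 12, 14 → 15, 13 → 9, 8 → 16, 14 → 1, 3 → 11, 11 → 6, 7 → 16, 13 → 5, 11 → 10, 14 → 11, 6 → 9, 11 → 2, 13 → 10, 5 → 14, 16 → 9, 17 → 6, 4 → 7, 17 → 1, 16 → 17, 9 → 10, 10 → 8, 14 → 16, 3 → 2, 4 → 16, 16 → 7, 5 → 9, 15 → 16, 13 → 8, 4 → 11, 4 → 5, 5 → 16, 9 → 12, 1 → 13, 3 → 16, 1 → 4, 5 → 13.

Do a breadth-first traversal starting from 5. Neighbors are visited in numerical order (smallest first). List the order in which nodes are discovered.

5, 9, 12, 13, 14, 16, 10, 3, 8, 1, 11, 15, 7, 17, 2, 4, 6

Visit 5; enqueue 9, 12, 13, 14, 16 → queue [9, 12, 13, 14, 16]
Visit 9; enqueue 10 → queue [12, 13, 14, 16, 10]
Visit 12 → queue [13, 14, 16, 10]
Visit 13; enqueue 3, 8 → queue [14, 16, 10, 3, 8]
Visit 14; enqueue 1, 11, 15 → queue [16, 10, 3, 8, 1, 11, 15]
Visit 16; enqueue 7, 17 → queue [10, 3, 8, 1, 11, 15, 7, 17]
Visit 10 → queue [3, 8, 1, 11, 15, 7, 17]
Visit 3; enqueue 2 → queue [8, 1, 11, 15, 7, 17, 2]
Visit 8 → queue [1, 11, 15, 7, 17, 2]
Visit 1; enqueue 4 → queue [11, 15, 7, 17, 2, 4]
Visit 11; enqueue 6 → queue [15, 7, 17, 2, 4, 6]
Visit 15 → queue [7, 17, 2, 4, 6]
Visit 7 → queue [17, 2, 4, 6]
Visit 17 → queue [2, 4, 6]
Visit 2 → queue [4, 6]
Visit 4 → queue [6]
Visit 6 → queue []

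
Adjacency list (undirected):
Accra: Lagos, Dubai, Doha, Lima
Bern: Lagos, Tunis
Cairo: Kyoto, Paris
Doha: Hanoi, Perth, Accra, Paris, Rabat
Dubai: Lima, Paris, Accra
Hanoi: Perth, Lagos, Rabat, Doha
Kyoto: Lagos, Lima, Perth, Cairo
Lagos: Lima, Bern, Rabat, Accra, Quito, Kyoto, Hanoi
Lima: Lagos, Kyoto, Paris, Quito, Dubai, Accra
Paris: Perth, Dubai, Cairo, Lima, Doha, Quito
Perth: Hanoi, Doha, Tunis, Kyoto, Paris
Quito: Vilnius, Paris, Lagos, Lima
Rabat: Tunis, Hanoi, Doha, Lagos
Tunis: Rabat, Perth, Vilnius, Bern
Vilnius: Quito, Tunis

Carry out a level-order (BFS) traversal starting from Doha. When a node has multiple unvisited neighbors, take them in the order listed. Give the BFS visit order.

Doha, Hanoi, Perth, Accra, Paris, Rabat, Lagos, Tunis, Kyoto, Dubai, Lima, Cairo, Quito, Bern, Vilnius

Visit Doha; enqueue Hanoi, Perth, Accra, Paris, Rabat → queue [Hanoi, Perth, Accra, Paris, Rabat]
Visit Hanoi; enqueue Lagos → queue [Perth, Accra, Paris, Rabat, Lagos]
Visit Perth; enqueue Tunis, Kyoto → queue [Accra, Paris, Rabat, Lagos, Tunis, Kyoto]
Visit Accra; enqueue Dubai, Lima → queue [Paris, Rabat, Lagos, Tunis, Kyoto, Dubai, Lima]
Visit Paris; enqueue Cairo, Quito → queue [Rabat, Lagos, Tunis, Kyoto, Dubai, Lima, Cairo, Quito]
Visit Rabat → queue [Lagos, Tunis, Kyoto, Dubai, Lima, Cairo, Quito]
Visit Lagos; enqueue Bern → queue [Tunis, Kyoto, Dubai, Lima, Cairo, Quito, Bern]
Visit Tunis; enqueue Vilnius → queue [Kyoto, Dubai, Lima, Cairo, Quito, Bern, Vilnius]
Visit Kyoto → queue [Dubai, Lima, Cairo, Quito, Bern, Vilnius]
Visit Dubai → queue [Lima, Cairo, Quito, Bern, Vilnius]
Visit Lima → queue [Cairo, Quito, Bern, Vilnius]
Visit Cairo → queue [Quito, Bern, Vilnius]
Visit Quito → queue [Bern, Vilnius]
Visit Bern → queue [Vilnius]
Visit Vilnius → queue []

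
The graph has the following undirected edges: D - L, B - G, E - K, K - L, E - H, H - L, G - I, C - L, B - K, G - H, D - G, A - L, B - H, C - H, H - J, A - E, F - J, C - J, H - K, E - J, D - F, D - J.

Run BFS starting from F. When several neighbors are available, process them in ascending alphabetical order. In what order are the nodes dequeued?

F D J G L C E H B I A K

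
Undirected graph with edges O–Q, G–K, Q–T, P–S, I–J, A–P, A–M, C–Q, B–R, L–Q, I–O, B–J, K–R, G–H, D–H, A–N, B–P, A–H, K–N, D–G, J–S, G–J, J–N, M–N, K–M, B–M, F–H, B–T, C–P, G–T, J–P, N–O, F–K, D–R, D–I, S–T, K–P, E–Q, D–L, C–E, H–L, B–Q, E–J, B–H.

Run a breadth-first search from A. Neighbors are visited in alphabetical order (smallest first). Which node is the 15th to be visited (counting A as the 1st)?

S

Visit A; enqueue H, M, N, P → queue [H, M, N, P]
Visit H; enqueue B, D, F, G, L → queue [M, N, P, B, D, F, G, L]
Visit M; enqueue K → queue [N, P, B, D, F, G, L, K]
Visit N; enqueue J, O → queue [P, B, D, F, G, L, K, J, O]
Visit P; enqueue C, S → queue [B, D, F, G, L, K, J, O, C, S]
Visit B; enqueue Q, R, T → queue [D, F, G, L, K, J, O, C, S, Q, R, T]
Visit D; enqueue I → queue [F, G, L, K, J, O, C, S, Q, R, T, I]
Visit F → queue [G, L, K, J, O, C, S, Q, R, T, I]
Visit G → queue [L, K, J, O, C, S, Q, R, T, I]
Visit L → queue [K, J, O, C, S, Q, R, T, I]
Visit K → queue [J, O, C, S, Q, R, T, I]
Visit J; enqueue E → queue [O, C, S, Q, R, T, I, E]
Visit O → queue [C, S, Q, R, T, I, E]
Visit C → queue [S, Q, R, T, I, E]
Visit S → queue [Q, R, T, I, E]
Visit Q → queue [R, T, I, E]
Visit R → queue [T, I, E]
Visit T → queue [I, E]
Visit I → queue [E]
Visit E → queue []

Visit order: A, H, M, N, P, B, D, F, G, L, K, J, O, C, S, Q, R, T, I, E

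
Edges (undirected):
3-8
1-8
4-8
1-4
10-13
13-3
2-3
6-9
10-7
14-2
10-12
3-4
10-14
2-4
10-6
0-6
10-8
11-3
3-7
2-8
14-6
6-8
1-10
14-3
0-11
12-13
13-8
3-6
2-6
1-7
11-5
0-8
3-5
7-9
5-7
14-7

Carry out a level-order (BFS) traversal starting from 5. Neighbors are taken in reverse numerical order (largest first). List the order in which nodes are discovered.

5, 11, 7, 3, 0, 14, 10, 9, 1, 13, 8, 6, 4, 2, 12

Visit 5; enqueue 11, 7, 3 → queue [11, 7, 3]
Visit 11; enqueue 0 → queue [7, 3, 0]
Visit 7; enqueue 14, 10, 9, 1 → queue [3, 0, 14, 10, 9, 1]
Visit 3; enqueue 13, 8, 6, 4, 2 → queue [0, 14, 10, 9, 1, 13, 8, 6, 4, 2]
Visit 0 → queue [14, 10, 9, 1, 13, 8, 6, 4, 2]
Visit 14 → queue [10, 9, 1, 13, 8, 6, 4, 2]
Visit 10; enqueue 12 → queue [9, 1, 13, 8, 6, 4, 2, 12]
Visit 9 → queue [1, 13, 8, 6, 4, 2, 12]
Visit 1 → queue [13, 8, 6, 4, 2, 12]
Visit 13 → queue [8, 6, 4, 2, 12]
Visit 8 → queue [6, 4, 2, 12]
Visit 6 → queue [4, 2, 12]
Visit 4 → queue [2, 12]
Visit 2 → queue [12]
Visit 12 → queue []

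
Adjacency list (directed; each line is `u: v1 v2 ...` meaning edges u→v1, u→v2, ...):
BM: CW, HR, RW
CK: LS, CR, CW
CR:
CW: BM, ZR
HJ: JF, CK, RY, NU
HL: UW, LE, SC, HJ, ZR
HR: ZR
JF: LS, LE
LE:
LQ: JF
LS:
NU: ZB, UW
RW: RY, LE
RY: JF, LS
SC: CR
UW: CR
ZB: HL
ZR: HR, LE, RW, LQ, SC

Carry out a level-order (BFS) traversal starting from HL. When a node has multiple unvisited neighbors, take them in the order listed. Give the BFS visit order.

Visit HL; enqueue UW, LE, SC, HJ, ZR → queue [UW, LE, SC, HJ, ZR]
Visit UW; enqueue CR → queue [LE, SC, HJ, ZR, CR]
Visit LE → queue [SC, HJ, ZR, CR]
Visit SC → queue [HJ, ZR, CR]
Visit HJ; enqueue JF, CK, RY, NU → queue [ZR, CR, JF, CK, RY, NU]
Visit ZR; enqueue HR, RW, LQ → queue [CR, JF, CK, RY, NU, HR, RW, LQ]
Visit CR → queue [JF, CK, RY, NU, HR, RW, LQ]
Visit JF; enqueue LS → queue [CK, RY, NU, HR, RW, LQ, LS]
Visit CK; enqueue CW → queue [RY, NU, HR, RW, LQ, LS, CW]
Visit RY → queue [NU, HR, RW, LQ, LS, CW]
Visit NU; enqueue ZB → queue [HR, RW, LQ, LS, CW, ZB]
Visit HR → queue [RW, LQ, LS, CW, ZB]
Visit RW → queue [LQ, LS, CW, ZB]
Visit LQ → queue [LS, CW, ZB]
Visit LS → queue [CW, ZB]
Visit CW; enqueue BM → queue [ZB, BM]
Visit ZB → queue [BM]
Visit BM → queue []

HL, UW, LE, SC, HJ, ZR, CR, JF, CK, RY, NU, HR, RW, LQ, LS, CW, ZB, BM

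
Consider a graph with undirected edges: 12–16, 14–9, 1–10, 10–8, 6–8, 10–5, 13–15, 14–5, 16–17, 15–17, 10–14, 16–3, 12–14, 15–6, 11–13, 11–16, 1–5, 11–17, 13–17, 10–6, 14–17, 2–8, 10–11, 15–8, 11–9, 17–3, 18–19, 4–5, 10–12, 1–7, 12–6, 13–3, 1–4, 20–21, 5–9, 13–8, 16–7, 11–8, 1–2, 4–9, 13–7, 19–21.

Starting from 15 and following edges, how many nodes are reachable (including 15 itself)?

BFS from 15 visits: 15, 6, 8, 13, 17, 10, 12, 2, 11, 3, 7, 14, 16, 1, 5, 9, 4
Reachable nodes: 17 of 21 total.

17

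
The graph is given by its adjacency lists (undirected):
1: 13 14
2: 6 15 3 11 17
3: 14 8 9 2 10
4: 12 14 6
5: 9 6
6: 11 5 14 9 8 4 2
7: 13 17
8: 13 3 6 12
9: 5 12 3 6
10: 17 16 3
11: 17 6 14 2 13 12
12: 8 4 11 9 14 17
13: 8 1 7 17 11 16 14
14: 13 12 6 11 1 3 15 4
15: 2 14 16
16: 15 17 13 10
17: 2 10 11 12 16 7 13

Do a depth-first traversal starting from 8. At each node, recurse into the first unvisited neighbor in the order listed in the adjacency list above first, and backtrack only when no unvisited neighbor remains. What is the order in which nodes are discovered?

8, 13, 1, 14, 12, 4, 6, 11, 17, 2, 15, 16, 10, 3, 9, 5, 7

Visit 8
8 → 13
13 → 1
1 → 14
14 → 12
12 → 4
4 → 6
6 → 11
11 → 17
17 → 2
2 → 15
15 → 16
16 → 10
10 → 3
3 → 9
9 → 5
17 → 7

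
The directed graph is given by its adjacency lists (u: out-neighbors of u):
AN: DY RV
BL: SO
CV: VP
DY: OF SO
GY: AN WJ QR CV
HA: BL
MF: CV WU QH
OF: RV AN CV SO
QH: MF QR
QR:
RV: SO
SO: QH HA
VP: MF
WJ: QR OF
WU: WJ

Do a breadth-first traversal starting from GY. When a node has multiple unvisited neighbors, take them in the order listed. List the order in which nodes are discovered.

Visit GY; enqueue AN, WJ, QR, CV → queue [AN, WJ, QR, CV]
Visit AN; enqueue DY, RV → queue [WJ, QR, CV, DY, RV]
Visit WJ; enqueue OF → queue [QR, CV, DY, RV, OF]
Visit QR → queue [CV, DY, RV, OF]
Visit CV; enqueue VP → queue [DY, RV, OF, VP]
Visit DY; enqueue SO → queue [RV, OF, VP, SO]
Visit RV → queue [OF, VP, SO]
Visit OF → queue [VP, SO]
Visit VP; enqueue MF → queue [SO, MF]
Visit SO; enqueue QH, HA → queue [MF, QH, HA]
Visit MF; enqueue WU → queue [QH, HA, WU]
Visit QH → queue [HA, WU]
Visit HA; enqueue BL → queue [WU, BL]
Visit WU → queue [BL]
Visit BL → queue []

GY -> AN -> WJ -> QR -> CV -> DY -> RV -> OF -> VP -> SO -> MF -> QH -> HA -> WU -> BL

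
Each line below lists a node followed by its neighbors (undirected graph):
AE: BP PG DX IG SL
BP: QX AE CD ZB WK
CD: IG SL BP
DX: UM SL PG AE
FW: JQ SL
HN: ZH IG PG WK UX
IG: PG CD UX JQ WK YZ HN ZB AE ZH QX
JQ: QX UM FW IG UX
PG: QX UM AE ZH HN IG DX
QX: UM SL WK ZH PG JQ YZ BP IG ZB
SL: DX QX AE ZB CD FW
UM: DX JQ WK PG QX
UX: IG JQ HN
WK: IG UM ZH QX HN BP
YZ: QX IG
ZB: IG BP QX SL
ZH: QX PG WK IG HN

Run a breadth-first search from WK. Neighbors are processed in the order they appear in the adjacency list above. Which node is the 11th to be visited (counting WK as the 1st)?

JQ

Visit WK; enqueue IG, UM, ZH, QX, HN, BP → queue [IG, UM, ZH, QX, HN, BP]
Visit IG; enqueue PG, CD, UX, JQ, YZ, ZB, AE → queue [UM, ZH, QX, HN, BP, PG, CD, UX, JQ, YZ, ZB, AE]
Visit UM; enqueue DX → queue [ZH, QX, HN, BP, PG, CD, UX, JQ, YZ, ZB, AE, DX]
Visit ZH → queue [QX, HN, BP, PG, CD, UX, JQ, YZ, ZB, AE, DX]
Visit QX; enqueue SL → queue [HN, BP, PG, CD, UX, JQ, YZ, ZB, AE, DX, SL]
Visit HN → queue [BP, PG, CD, UX, JQ, YZ, ZB, AE, DX, SL]
Visit BP → queue [PG, CD, UX, JQ, YZ, ZB, AE, DX, SL]
Visit PG → queue [CD, UX, JQ, YZ, ZB, AE, DX, SL]
Visit CD → queue [UX, JQ, YZ, ZB, AE, DX, SL]
Visit UX → queue [JQ, YZ, ZB, AE, DX, SL]
Visit JQ; enqueue FW → queue [YZ, ZB, AE, DX, SL, FW]
Visit YZ → queue [ZB, AE, DX, SL, FW]
Visit ZB → queue [AE, DX, SL, FW]
Visit AE → queue [DX, SL, FW]
Visit DX → queue [SL, FW]
Visit SL → queue [FW]
Visit FW → queue []

Visit order: WK, IG, UM, ZH, QX, HN, BP, PG, CD, UX, JQ, YZ, ZB, AE, DX, SL, FW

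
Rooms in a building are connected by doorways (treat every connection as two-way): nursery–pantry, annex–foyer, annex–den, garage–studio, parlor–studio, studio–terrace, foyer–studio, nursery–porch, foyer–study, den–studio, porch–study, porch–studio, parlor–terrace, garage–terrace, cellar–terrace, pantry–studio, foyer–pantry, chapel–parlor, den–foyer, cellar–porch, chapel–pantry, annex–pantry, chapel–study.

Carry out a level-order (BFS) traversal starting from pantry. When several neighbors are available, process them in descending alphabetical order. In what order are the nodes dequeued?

Visit pantry; enqueue studio, nursery, foyer, chapel, annex → queue [studio, nursery, foyer, chapel, annex]
Visit studio; enqueue terrace, porch, parlor, garage, den → queue [nursery, foyer, chapel, annex, terrace, porch, parlor, garage, den]
Visit nursery → queue [foyer, chapel, annex, terrace, porch, parlor, garage, den]
Visit foyer; enqueue study → queue [chapel, annex, terrace, porch, parlor, garage, den, study]
Visit chapel → queue [annex, terrace, porch, parlor, garage, den, study]
Visit annex → queue [terrace, porch, parlor, garage, den, study]
Visit terrace; enqueue cellar → queue [porch, parlor, garage, den, study, cellar]
Visit porch → queue [parlor, garage, den, study, cellar]
Visit parlor → queue [garage, den, study, cellar]
Visit garage → queue [den, study, cellar]
Visit den → queue [study, cellar]
Visit study → queue [cellar]
Visit cellar → queue []

pantry studio nursery foyer chapel annex terrace porch parlor garage den study cellar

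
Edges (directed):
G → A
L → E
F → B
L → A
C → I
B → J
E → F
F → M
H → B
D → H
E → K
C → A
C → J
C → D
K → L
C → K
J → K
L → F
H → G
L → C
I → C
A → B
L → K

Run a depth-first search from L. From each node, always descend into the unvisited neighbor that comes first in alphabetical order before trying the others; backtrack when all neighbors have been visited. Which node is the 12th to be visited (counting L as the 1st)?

Visit L
L → A
A → B
B → J
J → K
L → C
C → D
D → H
H → G
C → I
L → E
E → F
F → M

Visit order: L, A, B, J, K, C, D, H, G, I, E, F, M

F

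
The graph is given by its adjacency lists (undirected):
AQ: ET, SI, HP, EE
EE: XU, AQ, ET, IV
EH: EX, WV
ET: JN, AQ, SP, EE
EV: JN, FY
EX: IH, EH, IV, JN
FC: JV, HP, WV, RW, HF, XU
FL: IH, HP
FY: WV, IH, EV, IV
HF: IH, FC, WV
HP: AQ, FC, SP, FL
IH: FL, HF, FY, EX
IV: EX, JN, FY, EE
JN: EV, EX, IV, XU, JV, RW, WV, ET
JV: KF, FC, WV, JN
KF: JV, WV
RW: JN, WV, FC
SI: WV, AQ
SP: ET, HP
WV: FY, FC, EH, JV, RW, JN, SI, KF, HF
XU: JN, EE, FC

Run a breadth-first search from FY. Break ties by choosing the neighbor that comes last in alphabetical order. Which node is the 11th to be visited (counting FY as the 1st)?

Visit FY; enqueue WV, IV, IH, EV → queue [WV, IV, IH, EV]
Visit WV; enqueue SI, RW, KF, JV, JN, HF, FC, EH → queue [IV, IH, EV, SI, RW, KF, JV, JN, HF, FC, EH]
Visit IV; enqueue EX, EE → queue [IH, EV, SI, RW, KF, JV, JN, HF, FC, EH, EX, EE]
Visit IH; enqueue FL → queue [EV, SI, RW, KF, JV, JN, HF, FC, EH, EX, EE, FL]
Visit EV → queue [SI, RW, KF, JV, JN, HF, FC, EH, EX, EE, FL]
Visit SI; enqueue AQ → queue [RW, KF, JV, JN, HF, FC, EH, EX, EE, FL, AQ]
Visit RW → queue [KF, JV, JN, HF, FC, EH, EX, EE, FL, AQ]
Visit KF → queue [JV, JN, HF, FC, EH, EX, EE, FL, AQ]
Visit JV → queue [JN, HF, FC, EH, EX, EE, FL, AQ]
Visit JN; enqueue XU, ET → queue [HF, FC, EH, EX, EE, FL, AQ, XU, ET]
Visit HF → queue [FC, EH, EX, EE, FL, AQ, XU, ET]
Visit FC; enqueue HP → queue [EH, EX, EE, FL, AQ, XU, ET, HP]
Visit EH → queue [EX, EE, FL, AQ, XU, ET, HP]
Visit EX → queue [EE, FL, AQ, XU, ET, HP]
Visit EE → queue [FL, AQ, XU, ET, HP]
Visit FL → queue [AQ, XU, ET, HP]
Visit AQ → queue [XU, ET, HP]
Visit XU → queue [ET, HP]
Visit ET; enqueue SP → queue [HP, SP]
Visit HP → queue [SP]
Visit SP → queue []

Visit order: FY, WV, IV, IH, EV, SI, RW, KF, JV, JN, HF, FC, EH, EX, EE, FL, AQ, XU, ET, HP, SP

HF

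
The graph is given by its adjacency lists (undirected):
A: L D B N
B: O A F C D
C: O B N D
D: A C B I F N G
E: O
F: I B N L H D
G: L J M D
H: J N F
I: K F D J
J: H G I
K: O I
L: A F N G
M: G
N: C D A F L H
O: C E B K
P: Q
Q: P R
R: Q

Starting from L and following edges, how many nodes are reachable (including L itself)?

BFS from L visits: L, N, G, F, A, H, D, C, M, J, I, B, O, K, E
Reachable nodes: 15 of 18 total.

15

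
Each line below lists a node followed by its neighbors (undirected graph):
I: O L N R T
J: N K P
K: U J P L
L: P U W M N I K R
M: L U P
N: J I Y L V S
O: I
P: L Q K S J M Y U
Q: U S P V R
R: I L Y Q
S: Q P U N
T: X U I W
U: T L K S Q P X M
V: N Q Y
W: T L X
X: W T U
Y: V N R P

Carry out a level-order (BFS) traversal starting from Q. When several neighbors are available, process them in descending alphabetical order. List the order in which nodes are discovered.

Visit Q; enqueue V, U, S, R, P → queue [V, U, S, R, P]
Visit V; enqueue Y, N → queue [U, S, R, P, Y, N]
Visit U; enqueue X, T, M, L, K → queue [S, R, P, Y, N, X, T, M, L, K]
Visit S → queue [R, P, Y, N, X, T, M, L, K]
Visit R; enqueue I → queue [P, Y, N, X, T, M, L, K, I]
Visit P; enqueue J → queue [Y, N, X, T, M, L, K, I, J]
Visit Y → queue [N, X, T, M, L, K, I, J]
Visit N → queue [X, T, M, L, K, I, J]
Visit X; enqueue W → queue [T, M, L, K, I, J, W]
Visit T → queue [M, L, K, I, J, W]
Visit M → queue [L, K, I, J, W]
Visit L → queue [K, I, J, W]
Visit K → queue [I, J, W]
Visit I; enqueue O → queue [J, W, O]
Visit J → queue [W, O]
Visit W → queue [O]
Visit O → queue []

Q -> V -> U -> S -> R -> P -> Y -> N -> X -> T -> M -> L -> K -> I -> J -> W -> O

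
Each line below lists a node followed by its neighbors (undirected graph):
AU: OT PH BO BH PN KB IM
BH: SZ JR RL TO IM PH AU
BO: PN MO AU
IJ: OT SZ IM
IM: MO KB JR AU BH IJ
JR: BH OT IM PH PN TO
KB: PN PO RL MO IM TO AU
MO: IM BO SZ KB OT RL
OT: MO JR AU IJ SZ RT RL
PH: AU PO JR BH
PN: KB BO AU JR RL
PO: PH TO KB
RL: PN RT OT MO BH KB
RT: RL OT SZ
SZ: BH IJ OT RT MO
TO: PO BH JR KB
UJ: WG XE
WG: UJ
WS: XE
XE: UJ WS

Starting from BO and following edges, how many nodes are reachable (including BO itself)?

16

BFS from BO visits: BO, PN, MO, AU, KB, JR, RL, IM, SZ, OT, PH, BH, PO, TO, RT, IJ
Reachable nodes: 16 of 20 total.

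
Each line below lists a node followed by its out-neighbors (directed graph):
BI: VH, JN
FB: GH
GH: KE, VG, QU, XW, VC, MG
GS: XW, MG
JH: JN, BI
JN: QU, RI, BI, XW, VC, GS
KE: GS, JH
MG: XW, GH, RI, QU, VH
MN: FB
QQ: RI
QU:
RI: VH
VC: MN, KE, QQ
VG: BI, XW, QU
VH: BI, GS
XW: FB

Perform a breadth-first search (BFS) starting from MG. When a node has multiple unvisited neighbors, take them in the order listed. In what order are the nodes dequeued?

Visit MG; enqueue XW, GH, RI, QU, VH → queue [XW, GH, RI, QU, VH]
Visit XW; enqueue FB → queue [GH, RI, QU, VH, FB]
Visit GH; enqueue KE, VG, VC → queue [RI, QU, VH, FB, KE, VG, VC]
Visit RI → queue [QU, VH, FB, KE, VG, VC]
Visit QU → queue [VH, FB, KE, VG, VC]
Visit VH; enqueue BI, GS → queue [FB, KE, VG, VC, BI, GS]
Visit FB → queue [KE, VG, VC, BI, GS]
Visit KE; enqueue JH → queue [VG, VC, BI, GS, JH]
Visit VG → queue [VC, BI, GS, JH]
Visit VC; enqueue MN, QQ → queue [BI, GS, JH, MN, QQ]
Visit BI; enqueue JN → queue [GS, JH, MN, QQ, JN]
Visit GS → queue [JH, MN, QQ, JN]
Visit JH → queue [MN, QQ, JN]
Visit MN → queue [QQ, JN]
Visit QQ → queue [JN]
Visit JN → queue []

MG -> XW -> GH -> RI -> QU -> VH -> FB -> KE -> VG -> VC -> BI -> GS -> JH -> MN -> QQ -> JN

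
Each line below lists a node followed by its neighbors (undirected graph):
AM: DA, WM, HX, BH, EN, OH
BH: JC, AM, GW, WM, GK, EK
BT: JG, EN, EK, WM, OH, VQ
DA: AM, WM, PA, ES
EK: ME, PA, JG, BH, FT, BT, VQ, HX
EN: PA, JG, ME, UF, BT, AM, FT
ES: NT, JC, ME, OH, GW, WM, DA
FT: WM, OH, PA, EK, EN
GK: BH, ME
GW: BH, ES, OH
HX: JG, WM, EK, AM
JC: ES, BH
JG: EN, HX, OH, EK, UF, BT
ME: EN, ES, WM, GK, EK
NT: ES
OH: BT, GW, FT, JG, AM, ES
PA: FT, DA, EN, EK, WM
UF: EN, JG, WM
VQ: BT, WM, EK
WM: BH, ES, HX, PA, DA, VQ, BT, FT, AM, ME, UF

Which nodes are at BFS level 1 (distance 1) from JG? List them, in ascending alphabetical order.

Level 0: JG
Level 1: BT, EK, EN, HX, OH, UF
Level 2: AM, BH, ES, FT, GW, ME, PA, VQ, WM
Level 3: DA, GK, JC, NT

BT, EK, EN, HX, OH, UF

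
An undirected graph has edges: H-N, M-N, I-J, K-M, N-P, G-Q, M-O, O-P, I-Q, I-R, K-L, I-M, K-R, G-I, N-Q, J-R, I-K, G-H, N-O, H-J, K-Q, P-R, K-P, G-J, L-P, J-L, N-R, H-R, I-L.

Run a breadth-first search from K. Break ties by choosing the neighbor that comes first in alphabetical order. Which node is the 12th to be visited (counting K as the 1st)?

H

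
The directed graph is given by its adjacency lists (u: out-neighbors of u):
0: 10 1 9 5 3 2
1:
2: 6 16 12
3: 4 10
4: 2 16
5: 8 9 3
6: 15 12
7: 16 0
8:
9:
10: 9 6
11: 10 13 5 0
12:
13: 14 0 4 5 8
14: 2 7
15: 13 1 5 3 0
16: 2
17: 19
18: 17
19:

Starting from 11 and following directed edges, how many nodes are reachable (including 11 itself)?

BFS from 11 visits: 11, 10, 13, 5, 0, 9, 6, 14, 4, 8, 3, 1, 2, 15, 12, 7, 16
Reachable nodes: 17 of 20 total.

17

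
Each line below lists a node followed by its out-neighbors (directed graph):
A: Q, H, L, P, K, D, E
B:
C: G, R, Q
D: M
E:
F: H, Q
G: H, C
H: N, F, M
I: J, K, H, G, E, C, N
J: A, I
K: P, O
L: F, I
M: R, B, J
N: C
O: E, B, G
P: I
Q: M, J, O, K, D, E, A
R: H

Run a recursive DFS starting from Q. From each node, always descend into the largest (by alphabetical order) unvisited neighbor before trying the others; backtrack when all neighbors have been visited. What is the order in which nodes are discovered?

Q -> O -> G -> H -> N -> C -> R -> M -> J -> I -> K -> P -> E -> A -> L -> F -> D -> B

Visit Q
Q → O
O → G
G → H
H → N
N → C
C → R
H → M
M → J
J → I
I → K
K → P
I → E
J → A
A → L
L → F
A → D
M → B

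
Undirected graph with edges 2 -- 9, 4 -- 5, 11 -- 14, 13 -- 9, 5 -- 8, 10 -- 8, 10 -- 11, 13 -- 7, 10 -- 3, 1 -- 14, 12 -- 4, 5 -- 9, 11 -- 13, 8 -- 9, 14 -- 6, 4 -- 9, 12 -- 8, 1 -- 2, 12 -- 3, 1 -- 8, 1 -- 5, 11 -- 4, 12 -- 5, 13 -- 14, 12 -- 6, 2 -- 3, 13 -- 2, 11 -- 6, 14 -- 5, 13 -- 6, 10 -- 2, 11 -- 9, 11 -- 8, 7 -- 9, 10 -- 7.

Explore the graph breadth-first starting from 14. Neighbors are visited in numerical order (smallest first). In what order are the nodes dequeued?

14 → 1 → 5 → 6 → 11 → 13 → 2 → 8 → 4 → 9 → 12 → 10 → 7 → 3

Visit 14; enqueue 1, 5, 6, 11, 13 → queue [1, 5, 6, 11, 13]
Visit 1; enqueue 2, 8 → queue [5, 6, 11, 13, 2, 8]
Visit 5; enqueue 4, 9, 12 → queue [6, 11, 13, 2, 8, 4, 9, 12]
Visit 6 → queue [11, 13, 2, 8, 4, 9, 12]
Visit 11; enqueue 10 → queue [13, 2, 8, 4, 9, 12, 10]
Visit 13; enqueue 7 → queue [2, 8, 4, 9, 12, 10, 7]
Visit 2; enqueue 3 → queue [8, 4, 9, 12, 10, 7, 3]
Visit 8 → queue [4, 9, 12, 10, 7, 3]
Visit 4 → queue [9, 12, 10, 7, 3]
Visit 9 → queue [12, 10, 7, 3]
Visit 12 → queue [10, 7, 3]
Visit 10 → queue [7, 3]
Visit 7 → queue [3]
Visit 3 → queue []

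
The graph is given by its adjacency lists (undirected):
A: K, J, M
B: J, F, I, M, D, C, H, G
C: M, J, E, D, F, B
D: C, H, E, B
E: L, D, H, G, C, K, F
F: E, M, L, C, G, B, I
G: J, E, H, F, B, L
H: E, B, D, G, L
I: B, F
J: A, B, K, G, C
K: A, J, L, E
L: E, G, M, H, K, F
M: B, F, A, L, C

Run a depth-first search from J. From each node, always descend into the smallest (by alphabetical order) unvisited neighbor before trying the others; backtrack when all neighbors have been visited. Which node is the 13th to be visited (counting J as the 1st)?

Visit J
J → A
A → K
K → E
E → C
C → B
B → D
D → H
H → G
G → F
F → I
F → L
L → M

Visit order: J, A, K, E, C, B, D, H, G, F, I, L, M

M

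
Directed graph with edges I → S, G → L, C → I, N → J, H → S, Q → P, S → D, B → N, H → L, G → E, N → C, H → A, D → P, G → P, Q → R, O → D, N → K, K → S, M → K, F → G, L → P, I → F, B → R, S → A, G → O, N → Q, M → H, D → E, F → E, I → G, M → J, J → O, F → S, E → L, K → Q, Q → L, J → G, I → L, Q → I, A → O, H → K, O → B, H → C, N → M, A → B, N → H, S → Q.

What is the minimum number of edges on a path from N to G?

Level 0: N
Level 1: C, H, J, K, M, Q
Level 2: A, G, I, L, O, P, R, S
Level 3: B, D, E, F
G first appears at level 2.

2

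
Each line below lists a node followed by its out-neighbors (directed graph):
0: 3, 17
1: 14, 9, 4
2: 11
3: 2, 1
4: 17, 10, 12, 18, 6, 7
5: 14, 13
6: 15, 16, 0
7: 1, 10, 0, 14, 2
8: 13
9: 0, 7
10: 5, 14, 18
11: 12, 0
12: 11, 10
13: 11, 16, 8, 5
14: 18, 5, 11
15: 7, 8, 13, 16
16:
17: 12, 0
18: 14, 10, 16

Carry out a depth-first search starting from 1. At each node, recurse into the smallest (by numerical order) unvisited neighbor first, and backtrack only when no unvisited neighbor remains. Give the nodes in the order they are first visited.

Visit 1
1 → 4
4 → 6
6 → 0
0 → 3
3 → 2
2 → 11
11 → 12
12 → 10
10 → 5
5 → 13
13 → 8
13 → 16
5 → 14
14 → 18
0 → 17
6 → 15
15 → 7
1 → 9

1 -> 4 -> 6 -> 0 -> 3 -> 2 -> 11 -> 12 -> 10 -> 5 -> 13 -> 8 -> 16 -> 14 -> 18 -> 17 -> 15 -> 7 -> 9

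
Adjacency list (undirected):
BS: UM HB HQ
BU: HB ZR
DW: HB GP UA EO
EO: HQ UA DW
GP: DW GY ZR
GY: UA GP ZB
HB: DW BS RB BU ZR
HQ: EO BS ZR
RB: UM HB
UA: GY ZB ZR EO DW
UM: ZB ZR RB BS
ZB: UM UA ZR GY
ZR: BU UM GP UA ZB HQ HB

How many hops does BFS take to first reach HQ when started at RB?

3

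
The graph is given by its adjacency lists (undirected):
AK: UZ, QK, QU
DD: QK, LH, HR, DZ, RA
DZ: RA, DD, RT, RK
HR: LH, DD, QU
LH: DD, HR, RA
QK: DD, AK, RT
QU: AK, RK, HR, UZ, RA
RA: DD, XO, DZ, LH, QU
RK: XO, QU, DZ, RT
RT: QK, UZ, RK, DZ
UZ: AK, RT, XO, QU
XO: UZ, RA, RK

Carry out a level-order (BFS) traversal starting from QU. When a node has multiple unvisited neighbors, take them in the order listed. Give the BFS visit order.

QU AK RK HR UZ RA QK XO DZ RT LH DD

Visit QU; enqueue AK, RK, HR, UZ, RA → queue [AK, RK, HR, UZ, RA]
Visit AK; enqueue QK → queue [RK, HR, UZ, RA, QK]
Visit RK; enqueue XO, DZ, RT → queue [HR, UZ, RA, QK, XO, DZ, RT]
Visit HR; enqueue LH, DD → queue [UZ, RA, QK, XO, DZ, RT, LH, DD]
Visit UZ → queue [RA, QK, XO, DZ, RT, LH, DD]
Visit RA → queue [QK, XO, DZ, RT, LH, DD]
Visit QK → queue [XO, DZ, RT, LH, DD]
Visit XO → queue [DZ, RT, LH, DD]
Visit DZ → queue [RT, LH, DD]
Visit RT → queue [LH, DD]
Visit LH → queue [DD]
Visit DD → queue []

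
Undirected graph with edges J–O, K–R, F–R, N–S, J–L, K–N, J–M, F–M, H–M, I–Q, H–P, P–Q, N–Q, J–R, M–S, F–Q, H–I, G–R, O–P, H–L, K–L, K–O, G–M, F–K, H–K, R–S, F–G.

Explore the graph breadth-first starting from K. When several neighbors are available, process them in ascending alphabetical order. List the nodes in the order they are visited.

Visit K; enqueue F, H, L, N, O, R → queue [F, H, L, N, O, R]
Visit F; enqueue G, M, Q → queue [H, L, N, O, R, G, M, Q]
Visit H; enqueue I, P → queue [L, N, O, R, G, M, Q, I, P]
Visit L; enqueue J → queue [N, O, R, G, M, Q, I, P, J]
Visit N; enqueue S → queue [O, R, G, M, Q, I, P, J, S]
Visit O → queue [R, G, M, Q, I, P, J, S]
Visit R → queue [G, M, Q, I, P, J, S]
Visit G → queue [M, Q, I, P, J, S]
Visit M → queue [Q, I, P, J, S]
Visit Q → queue [I, P, J, S]
Visit I → queue [P, J, S]
Visit P → queue [J, S]
Visit J → queue [S]
Visit S → queue []

K -> F -> H -> L -> N -> O -> R -> G -> M -> Q -> I -> P -> J -> S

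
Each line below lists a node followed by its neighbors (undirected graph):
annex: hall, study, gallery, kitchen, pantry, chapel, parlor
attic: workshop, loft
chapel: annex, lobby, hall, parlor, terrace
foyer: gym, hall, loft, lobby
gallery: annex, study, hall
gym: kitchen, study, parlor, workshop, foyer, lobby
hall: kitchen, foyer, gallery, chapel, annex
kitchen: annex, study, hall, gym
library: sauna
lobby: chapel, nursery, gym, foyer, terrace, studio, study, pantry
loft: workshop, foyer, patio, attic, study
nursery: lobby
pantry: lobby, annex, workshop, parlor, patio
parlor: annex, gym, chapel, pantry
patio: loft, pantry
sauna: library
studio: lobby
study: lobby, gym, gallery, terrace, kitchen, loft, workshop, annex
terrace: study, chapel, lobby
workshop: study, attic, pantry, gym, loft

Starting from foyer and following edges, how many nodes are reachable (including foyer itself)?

BFS from foyer visits: foyer, gym, hall, lobby, loft, kitchen, parlor, study, workshop, annex, chapel, gallery, nursery, pantry, studio, terrace, attic, patio
Reachable nodes: 18 of 20 total.

18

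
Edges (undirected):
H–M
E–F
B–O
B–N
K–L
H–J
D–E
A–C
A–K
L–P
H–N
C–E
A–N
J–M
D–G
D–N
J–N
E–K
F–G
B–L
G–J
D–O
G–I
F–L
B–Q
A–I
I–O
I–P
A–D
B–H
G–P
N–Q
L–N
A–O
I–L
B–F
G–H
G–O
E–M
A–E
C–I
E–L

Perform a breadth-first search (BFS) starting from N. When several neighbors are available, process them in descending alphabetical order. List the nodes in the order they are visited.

N Q L J H D B A P K I F E M G O C

Visit N; enqueue Q, L, J, H, D, B, A → queue [Q, L, J, H, D, B, A]
Visit Q → queue [L, J, H, D, B, A]
Visit L; enqueue P, K, I, F, E → queue [J, H, D, B, A, P, K, I, F, E]
Visit J; enqueue M, G → queue [H, D, B, A, P, K, I, F, E, M, G]
Visit H → queue [D, B, A, P, K, I, F, E, M, G]
Visit D; enqueue O → queue [B, A, P, K, I, F, E, M, G, O]
Visit B → queue [A, P, K, I, F, E, M, G, O]
Visit A; enqueue C → queue [P, K, I, F, E, M, G, O, C]
Visit P → queue [K, I, F, E, M, G, O, C]
Visit K → queue [I, F, E, M, G, O, C]
Visit I → queue [F, E, M, G, O, C]
Visit F → queue [E, M, G, O, C]
Visit E → queue [M, G, O, C]
Visit M → queue [G, O, C]
Visit G → queue [O, C]
Visit O → queue [C]
Visit C → queue []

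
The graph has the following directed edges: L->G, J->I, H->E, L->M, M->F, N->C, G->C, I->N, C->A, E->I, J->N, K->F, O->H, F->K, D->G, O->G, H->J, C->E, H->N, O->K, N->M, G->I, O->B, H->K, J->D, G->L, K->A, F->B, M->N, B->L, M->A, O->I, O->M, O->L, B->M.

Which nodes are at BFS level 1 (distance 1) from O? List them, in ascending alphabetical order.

B, G, H, I, K, L, M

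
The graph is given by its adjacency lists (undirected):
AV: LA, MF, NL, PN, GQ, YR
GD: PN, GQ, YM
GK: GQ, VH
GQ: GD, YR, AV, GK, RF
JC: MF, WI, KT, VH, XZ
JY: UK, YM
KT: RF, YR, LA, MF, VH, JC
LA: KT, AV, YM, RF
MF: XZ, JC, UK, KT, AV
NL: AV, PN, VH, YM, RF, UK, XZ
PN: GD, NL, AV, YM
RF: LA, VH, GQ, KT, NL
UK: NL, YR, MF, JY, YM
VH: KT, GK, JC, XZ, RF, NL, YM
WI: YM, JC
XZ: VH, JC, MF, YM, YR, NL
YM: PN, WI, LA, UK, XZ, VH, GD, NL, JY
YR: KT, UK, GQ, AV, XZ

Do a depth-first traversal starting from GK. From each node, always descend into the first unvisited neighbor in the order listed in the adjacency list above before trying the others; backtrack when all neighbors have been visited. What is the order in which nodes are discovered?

GK -> GQ -> GD -> PN -> NL -> AV -> LA -> KT -> RF -> VH -> JC -> MF -> XZ -> YM -> WI -> UK -> YR -> JY

Visit GK
GK → GQ
GQ → GD
GD → PN
PN → NL
NL → AV
AV → LA
LA → KT
KT → RF
RF → VH
VH → JC
JC → MF
MF → XZ
XZ → YM
YM → WI
YM → UK
UK → YR
UK → JY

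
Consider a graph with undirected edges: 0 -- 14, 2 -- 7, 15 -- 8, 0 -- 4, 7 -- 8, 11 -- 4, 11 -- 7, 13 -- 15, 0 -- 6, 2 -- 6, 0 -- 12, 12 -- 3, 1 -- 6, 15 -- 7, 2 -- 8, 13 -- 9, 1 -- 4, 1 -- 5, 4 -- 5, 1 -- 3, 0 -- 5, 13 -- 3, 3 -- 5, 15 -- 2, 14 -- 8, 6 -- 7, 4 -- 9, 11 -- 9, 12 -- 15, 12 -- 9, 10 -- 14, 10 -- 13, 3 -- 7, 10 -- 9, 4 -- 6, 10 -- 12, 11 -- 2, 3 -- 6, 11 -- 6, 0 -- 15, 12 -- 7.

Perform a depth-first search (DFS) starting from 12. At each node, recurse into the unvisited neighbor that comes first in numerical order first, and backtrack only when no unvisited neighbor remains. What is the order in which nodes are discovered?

12 → 0 → 4 → 1 → 3 → 5 → 6 → 2 → 7 → 8 → 14 → 10 → 9 → 11 → 13 → 15

Visit 12
12 → 0
0 → 4
4 → 1
1 → 3
3 → 5
3 → 6
6 → 2
2 → 7
7 → 8
8 → 14
14 → 10
10 → 9
9 → 11
9 → 13
13 → 15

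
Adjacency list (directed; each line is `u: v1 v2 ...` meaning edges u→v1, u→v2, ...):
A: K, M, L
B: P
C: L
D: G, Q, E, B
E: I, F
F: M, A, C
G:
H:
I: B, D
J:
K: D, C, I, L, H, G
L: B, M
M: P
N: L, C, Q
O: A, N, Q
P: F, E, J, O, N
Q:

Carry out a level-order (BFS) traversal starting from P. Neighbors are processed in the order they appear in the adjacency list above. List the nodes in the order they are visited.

Visit P; enqueue F, E, J, O, N → queue [F, E, J, O, N]
Visit F; enqueue M, A, C → queue [E, J, O, N, M, A, C]
Visit E; enqueue I → queue [J, O, N, M, A, C, I]
Visit J → queue [O, N, M, A, C, I]
Visit O; enqueue Q → queue [N, M, A, C, I, Q]
Visit N; enqueue L → queue [M, A, C, I, Q, L]
Visit M → queue [A, C, I, Q, L]
Visit A; enqueue K → queue [C, I, Q, L, K]
Visit C → queue [I, Q, L, K]
Visit I; enqueue B, D → queue [Q, L, K, B, D]
Visit Q → queue [L, K, B, D]
Visit L → queue [K, B, D]
Visit K; enqueue H, G → queue [B, D, H, G]
Visit B → queue [D, H, G]
Visit D → queue [H, G]
Visit H → queue [G]
Visit G → queue []

P F E J O N M A C I Q L K B D H G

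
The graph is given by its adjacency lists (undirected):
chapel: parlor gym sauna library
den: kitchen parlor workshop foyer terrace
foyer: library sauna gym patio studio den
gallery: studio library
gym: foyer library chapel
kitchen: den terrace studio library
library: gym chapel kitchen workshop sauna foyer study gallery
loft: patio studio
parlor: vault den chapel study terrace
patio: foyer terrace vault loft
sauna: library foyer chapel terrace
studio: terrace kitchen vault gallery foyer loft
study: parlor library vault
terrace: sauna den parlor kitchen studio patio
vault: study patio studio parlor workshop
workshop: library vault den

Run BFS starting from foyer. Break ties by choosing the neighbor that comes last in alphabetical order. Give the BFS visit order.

Visit foyer; enqueue studio, sauna, patio, library, gym, den → queue [studio, sauna, patio, library, gym, den]
Visit studio; enqueue vault, terrace, loft, kitchen, gallery → queue [sauna, patio, library, gym, den, vault, terrace, loft, kitchen, gallery]
Visit sauna; enqueue chapel → queue [patio, library, gym, den, vault, terrace, loft, kitchen, gallery, chapel]
Visit patio → queue [library, gym, den, vault, terrace, loft, kitchen, gallery, chapel]
Visit library; enqueue workshop, study → queue [gym, den, vault, terrace, loft, kitchen, gallery, chapel, workshop, study]
Visit gym → queue [den, vault, terrace, loft, kitchen, gallery, chapel, workshop, study]
Visit den; enqueue parlor → queue [vault, terrace, loft, kitchen, gallery, chapel, workshop, study, parlor]
Visit vault → queue [terrace, loft, kitchen, gallery, chapel, workshop, study, parlor]
Visit terrace → queue [loft, kitchen, gallery, chapel, workshop, study, parlor]
Visit loft → queue [kitchen, gallery, chapel, workshop, study, parlor]
Visit kitchen → queue [gallery, chapel, workshop, study, parlor]
Visit gallery → queue [chapel, workshop, study, parlor]
Visit chapel → queue [workshop, study, parlor]
Visit workshop → queue [study, parlor]
Visit study → queue [parlor]
Visit parlor → queue []

foyer, studio, sauna, patio, library, gym, den, vault, terrace, loft, kitchen, gallery, chapel, workshop, study, parlor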